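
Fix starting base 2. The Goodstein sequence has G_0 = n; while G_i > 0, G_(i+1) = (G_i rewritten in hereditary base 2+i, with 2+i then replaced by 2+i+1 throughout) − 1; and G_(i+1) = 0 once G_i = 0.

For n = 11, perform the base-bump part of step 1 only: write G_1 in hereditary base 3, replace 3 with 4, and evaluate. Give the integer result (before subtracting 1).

step 0: 11 = 2^(2 + 1) + 2 + 1; sub 3 for 2: 3^(3 + 1) + 3 + 1; = 85; G_1 = 85−1 = 84
step 1: 84 = 3^(3 + 1) + 3; sub 4 for 3: 4^(4 + 1) + 4; = 1028; G_2 = 1028−1 = 1027

1028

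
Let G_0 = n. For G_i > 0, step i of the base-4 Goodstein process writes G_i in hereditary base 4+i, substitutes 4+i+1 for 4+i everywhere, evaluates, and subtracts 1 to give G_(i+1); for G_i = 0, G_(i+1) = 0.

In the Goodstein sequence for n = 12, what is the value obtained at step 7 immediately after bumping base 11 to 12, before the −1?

20

G_0 = 12. HB_4(12) = 3·4. Bump = 15. G_1 = 14.
G_1 = 14. HB_5(14) = 2·5 + 4. Bump = 16. G_2 = 15.
G_2 = 15. HB_6(15) = 2·6 + 3. Bump = 17. G_3 = 16.
G_3 = 16. HB_7(16) = 2·7 + 2. Bump = 18. G_4 = 17.
G_4 = 17. HB_8(17) = 2·8 + 1. Bump = 19. G_5 = 18.
G_5 = 18. HB_9(18) = 2·9. Bump = 20. G_6 = 19.
G_6 = 19. HB_10(19) = 10 + 9. Bump = 20. G_7 = 19.
G_7 = 19. HB_11(19) = 11 + 8. Bump = 20. G_8 = 19.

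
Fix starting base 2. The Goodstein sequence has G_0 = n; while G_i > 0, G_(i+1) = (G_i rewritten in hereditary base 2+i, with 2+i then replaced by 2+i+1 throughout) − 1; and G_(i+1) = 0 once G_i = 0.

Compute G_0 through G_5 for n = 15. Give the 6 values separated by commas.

(0) 15|_2 = 2^(2 + 1) + 2^2 + 2 + 1 ↦ 3^(3 + 1) + 3^3 + 3 + 1|_3 = 112 ⇒ 111
(1) 111|_3 = 3^(3 + 1) + 3^3 + 3 ↦ 4^(4 + 1) + 4^4 + 4|_4 = 1284 ⇒ 1283
(2) 1283|_4 = 4^(4 + 1) + 4^4 + 3 ↦ 5^(5 + 1) + 5^5 + 3|_5 = 18753 ⇒ 18752
(3) 18752|_5 = 5^(5 + 1) + 5^5 + 2 ↦ 6^(6 + 1) + 6^6 + 2|_6 = 326594 ⇒ 326593
(4) 326593|_6 = 6^(6 + 1) + 6^6 + 1 ↦ 7^(7 + 1) + 7^7 + 1|_7 = 6588345 ⇒ 6588344

15, 111, 1283, 18752, 326593, 6588344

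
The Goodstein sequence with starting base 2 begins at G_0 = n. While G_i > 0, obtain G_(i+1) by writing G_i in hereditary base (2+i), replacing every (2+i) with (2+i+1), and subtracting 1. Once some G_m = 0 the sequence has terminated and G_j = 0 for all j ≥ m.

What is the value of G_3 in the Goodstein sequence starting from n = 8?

G_0 = 8. HB_2(8) = 2^(2 + 1). Bump = 81. G_1 = 80.
G_1 = 80. HB_3(80) = 2·3^3 + 2·3^2 + 2·3 + 2. Bump = 554. G_2 = 553.
G_2 = 553. HB_4(553) = 2·4^4 + 2·4^2 + 2·4 + 1. Bump = 6311. G_3 = 6310.

6310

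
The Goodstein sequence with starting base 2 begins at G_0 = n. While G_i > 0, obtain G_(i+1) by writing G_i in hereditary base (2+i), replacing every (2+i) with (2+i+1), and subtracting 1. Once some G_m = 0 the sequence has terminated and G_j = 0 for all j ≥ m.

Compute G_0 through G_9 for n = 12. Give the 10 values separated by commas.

12, 107, 1065, 15685, 280019, 5764910, 134217867, 3486784574, 100000000211, 3138428376974

i=0: 12 = 2^(2 + 1) + 2^2 (b=2); 2→3: 3^(3 + 1) + 3^3 = 108; 108−1 = 107
i=1: 107 = 3^(3 + 1) + 2·3^2 + 2·3 + 2 (b=3); 3→4: 4^(4 + 1) + 2·4^2 + 2·4 + 2 = 1066; 1066−1 = 1065
i=2: 1065 = 4^(4 + 1) + 2·4^2 + 2·4 + 1 (b=4); 4→5: 5^(5 + 1) + 2·5^2 + 2·5 + 1 = 15686; 15686−1 = 15685
i=3: 15685 = 5^(5 + 1) + 2·5^2 + 2·5 (b=5); 5→6: 6^(6 + 1) + 2·6^2 + 2·6 = 280020; 280020−1 = 280019
i=4: 280019 = 6^(6 + 1) + 2·6^2 + 6 + 5 (b=6); 6→7: 7^(7 + 1) + 2·7^2 + 7 + 5 = 5764911; 5764911−1 = 5764910
i=5: 5764910 = 7^(7 + 1) + 2·7^2 + 7 + 4 (b=7); 7→8: 8^(8 + 1) + 2·8^2 + 8 + 4 = 134217868; 134217868−1 = 134217867
i=6: 134217867 = 8^(8 + 1) + 2·8^2 + 8 + 3 (b=8); 8→9: 9^(9 + 1) + 2·9^2 + 9 + 3 = 3486784575; 3486784575−1 = 3486784574
i=7: 3486784574 = 9^(9 + 1) + 2·9^2 + 9 + 2 (b=9); 9→10: 10^(10 + 1) + 2·10^2 + 10 + 2 = 100000000212; 100000000212−1 = 100000000211
i=8: 100000000211 = 10^(10 + 1) + 2·10^2 + 10 + 1 (b=10); 10→11: 11^(11 + 1) + 2·11^2 + 11 + 1 = 3138428376975; 3138428376975−1 = 3138428376974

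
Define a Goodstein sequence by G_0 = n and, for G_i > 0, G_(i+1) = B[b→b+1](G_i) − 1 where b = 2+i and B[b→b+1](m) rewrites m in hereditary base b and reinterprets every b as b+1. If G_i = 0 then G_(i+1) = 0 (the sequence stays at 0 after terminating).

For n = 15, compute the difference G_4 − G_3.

base 2: 15 = 2^(2 + 1) + 2^2 + 2 + 1; at 3: 3^(3 + 1) + 3^3 + 3 + 1 = 112; next = 111
base 3: 111 = 3^(3 + 1) + 3^3 + 3; at 4: 4^(4 + 1) + 4^4 + 4 = 1284; next = 1283
base 4: 1283 = 4^(4 + 1) + 4^4 + 3; at 5: 5^(5 + 1) + 5^5 + 3 = 18753; next = 18752
base 5: 18752 = 5^(5 + 1) + 5^5 + 2; at 6: 6^(6 + 1) + 6^6 + 2 = 326594; next = 326593

307841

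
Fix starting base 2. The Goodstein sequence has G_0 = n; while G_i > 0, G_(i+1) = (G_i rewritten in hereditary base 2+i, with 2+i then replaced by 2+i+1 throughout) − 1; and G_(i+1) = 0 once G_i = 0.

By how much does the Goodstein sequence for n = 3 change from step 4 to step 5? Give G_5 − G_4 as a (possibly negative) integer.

i=0: 3 = 2 + 1 (b=2); 2→3: 3 + 1 = 4; 4−1 = 3
i=1: 3 = 3 (b=3); 3→4: 4 = 4; 4−1 = 3
i=2: 3 = 3 (b=4); 4→5: 3 = 3; 3−1 = 2
i=3: 2 = 2 (b=5); 5→6: 2 = 2; 2−1 = 1
i=4: 1 = 1 (b=6); 6→7: 1 = 1; 1−1 = 0

-1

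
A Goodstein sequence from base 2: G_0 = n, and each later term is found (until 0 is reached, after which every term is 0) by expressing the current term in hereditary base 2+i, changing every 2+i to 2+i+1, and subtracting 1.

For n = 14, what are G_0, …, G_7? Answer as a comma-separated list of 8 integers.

(0) 14|_2 = 2^(2 + 1) + 2^2 + 2 ↦ 3^(3 + 1) + 3^3 + 3|_3 = 111 ⇒ 110
(1) 110|_3 = 3^(3 + 1) + 3^3 + 2 ↦ 4^(4 + 1) + 4^4 + 2|_4 = 1282 ⇒ 1281
(2) 1281|_4 = 4^(4 + 1) + 4^4 + 1 ↦ 5^(5 + 1) + 5^5 + 1|_5 = 18751 ⇒ 18750
(3) 18750|_5 = 5^(5 + 1) + 5^5 ↦ 6^(6 + 1) + 6^6|_6 = 326592 ⇒ 326591
(4) 326591|_6 = 6^(6 + 1) + 5·6^5 + 5·6^4 + 5·6^3 + 5·6^2 + 5·6 + 5 ↦ 7^(7 + 1) + 5·7^5 + 5·7^4 + 5·7^3 + 5·7^2 + 5·7 + 5|_7 = 5862841 ⇒ 5862840
(5) 5862840|_7 = 7^(7 + 1) + 5·7^5 + 5·7^4 + 5·7^3 + 5·7^2 + 5·7 + 4 ↦ 8^(8 + 1) + 5·8^5 + 5·8^4 + 5·8^3 + 5·8^2 + 5·8 + 4|_8 = 134404972 ⇒ 134404971
(6) 134404971|_8 = 8^(8 + 1) + 5·8^5 + 5·8^4 + 5·8^3 + 5·8^2 + 5·8 + 3 ↦ 9^(9 + 1) + 5·9^5 + 5·9^4 + 5·9^3 + 5·9^2 + 5·9 + 3|_9 = 3487116549 ⇒ 3487116548

14, 110, 1281, 18750, 326591, 5862840, 134404971, 3487116548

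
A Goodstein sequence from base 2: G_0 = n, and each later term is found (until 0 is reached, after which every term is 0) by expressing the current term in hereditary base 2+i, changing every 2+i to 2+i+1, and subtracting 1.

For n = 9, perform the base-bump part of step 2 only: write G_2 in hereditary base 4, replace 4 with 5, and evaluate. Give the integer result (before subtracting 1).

9843

G_0 = 9. HB_2(9) = 2^(2 + 1) + 1. Bump = 82. G_1 = 81.
G_1 = 81. HB_3(81) = 3^(3 + 1). Bump = 1024. G_2 = 1023.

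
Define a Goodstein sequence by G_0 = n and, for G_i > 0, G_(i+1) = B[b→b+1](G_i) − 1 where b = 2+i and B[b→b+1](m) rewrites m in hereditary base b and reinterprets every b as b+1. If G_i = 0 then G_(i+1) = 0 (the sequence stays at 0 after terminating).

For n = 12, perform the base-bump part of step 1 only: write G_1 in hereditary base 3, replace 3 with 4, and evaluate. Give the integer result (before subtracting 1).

[0] 12 ≡ 2^(2 + 1) + 2^2 (base 2). Lift 3: 108. −1: 107.
[1] 107 ≡ 3^(3 + 1) + 2·3^2 + 2·3 + 2 (base 3). Lift 4: 1066. −1: 1065.

1066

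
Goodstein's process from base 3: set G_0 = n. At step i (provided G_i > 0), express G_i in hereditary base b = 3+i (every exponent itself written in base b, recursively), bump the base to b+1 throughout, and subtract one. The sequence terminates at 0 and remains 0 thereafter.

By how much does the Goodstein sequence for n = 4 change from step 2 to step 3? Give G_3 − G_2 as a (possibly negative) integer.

-1

[0] 4 ≡ 3 + 1 (base 3). Lift 4: 5. −1: 4.
[1] 4 ≡ 4 (base 4). Lift 5: 5. −1: 4.
[2] 4 ≡ 4 (base 5). Lift 6: 4. −1: 3.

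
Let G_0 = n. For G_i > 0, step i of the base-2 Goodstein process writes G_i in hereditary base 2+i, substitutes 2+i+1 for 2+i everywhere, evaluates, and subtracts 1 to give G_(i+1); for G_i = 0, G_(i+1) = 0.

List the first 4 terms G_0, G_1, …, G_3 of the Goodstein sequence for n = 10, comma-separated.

G_0=10  [base 2] 2^(2 + 1) + 2  →[2↦3]→  3^(3 + 1) + 3 = 84  −1 ⇒ G_1=83
G_1=83  [base 3] 3^(3 + 1) + 2  →[3↦4]→  4^(4 + 1) + 2 = 1026  −1 ⇒ G_2=1025
G_2=1025  [base 4] 4^(4 + 1) + 1  →[4↦5]→  5^(5 + 1) + 1 = 15626  −1 ⇒ G_3=15625

10, 83, 1025, 15625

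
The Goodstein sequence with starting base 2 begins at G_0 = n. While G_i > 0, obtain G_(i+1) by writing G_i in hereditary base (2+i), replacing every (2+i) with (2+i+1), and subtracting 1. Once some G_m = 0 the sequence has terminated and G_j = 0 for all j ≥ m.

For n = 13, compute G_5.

5765998

[0] 13 ≡ 2^(2 + 1) + 2^2 + 1 (base 2). Lift 3: 109. −1: 108.
[1] 108 ≡ 3^(3 + 1) + 3^3 (base 3). Lift 4: 1280. −1: 1279.
[2] 1279 ≡ 4^(4 + 1) + 3·4^3 + 3·4^2 + 3·4 + 3 (base 4). Lift 5: 16093. −1: 16092.
[3] 16092 ≡ 5^(5 + 1) + 3·5^3 + 3·5^2 + 3·5 + 2 (base 5). Lift 6: 280712. −1: 280711.
[4] 280711 ≡ 6^(6 + 1) + 3·6^3 + 3·6^2 + 3·6 + 1 (base 6). Lift 7: 5765999. −1: 5765998.
[5] 5765998 ≡ 7^(7 + 1) + 3·7^3 + 3·7^2 + 3·7 (base 7). Lift 8: 134219480. −1: 134219479.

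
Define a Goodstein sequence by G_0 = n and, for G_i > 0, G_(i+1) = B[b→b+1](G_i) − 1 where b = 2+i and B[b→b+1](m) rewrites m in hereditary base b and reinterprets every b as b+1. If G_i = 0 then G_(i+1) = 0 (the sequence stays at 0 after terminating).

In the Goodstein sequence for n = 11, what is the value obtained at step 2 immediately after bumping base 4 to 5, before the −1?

15628

base 2: 11 = 2^(2 + 1) + 2 + 1; at 3: 3^(3 + 1) + 3 + 1 = 85; next = 84
base 3: 84 = 3^(3 + 1) + 3; at 4: 4^(4 + 1) + 4 = 1028; next = 1027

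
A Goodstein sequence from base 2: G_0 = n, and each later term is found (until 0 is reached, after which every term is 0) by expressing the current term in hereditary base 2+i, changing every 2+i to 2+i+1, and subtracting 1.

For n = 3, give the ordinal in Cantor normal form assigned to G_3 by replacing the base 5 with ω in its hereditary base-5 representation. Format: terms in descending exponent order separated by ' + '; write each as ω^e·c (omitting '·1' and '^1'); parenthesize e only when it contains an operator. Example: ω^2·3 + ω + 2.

2

[0] 3 ≡ 2 + 1 (base 2). Lift 3: 4. −1: 3.
[1] 3 ≡ 3 (base 3). Lift 4: 4. −1: 3.
[2] 3 ≡ 3 (base 4). Lift 5: 3. −1: 2.
[3] 2 ≡ 2 (base 5). Lift 6: 2. −1: 1.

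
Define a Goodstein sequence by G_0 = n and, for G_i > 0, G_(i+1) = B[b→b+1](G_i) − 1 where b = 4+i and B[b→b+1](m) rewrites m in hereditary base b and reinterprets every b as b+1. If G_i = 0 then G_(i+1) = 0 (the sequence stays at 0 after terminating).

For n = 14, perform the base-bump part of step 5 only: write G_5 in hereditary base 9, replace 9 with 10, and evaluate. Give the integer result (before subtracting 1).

14 —HB4→ 3·4 + 2 —bump→ 3·5 + 2 = 17 —(−1)→ 16
16 —HB5→ 3·5 + 1 —bump→ 3·6 + 1 = 19 —(−1)→ 18
18 —HB6→ 3·6 —bump→ 3·7 = 21 —(−1)→ 20
20 —HB7→ 2·7 + 6 —bump→ 2·8 + 6 = 22 —(−1)→ 21
21 —HB8→ 2·8 + 5 —bump→ 2·9 + 5 = 23 —(−1)→ 22

24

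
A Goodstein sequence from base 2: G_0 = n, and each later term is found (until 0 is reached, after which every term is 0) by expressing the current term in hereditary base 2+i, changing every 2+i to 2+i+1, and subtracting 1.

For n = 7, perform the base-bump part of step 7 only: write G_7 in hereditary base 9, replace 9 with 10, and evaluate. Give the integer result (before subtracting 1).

77777776

G_0 = 7. HB_2(7) = 2^2 + 2 + 1. Bump = 31. G_1 = 30.
G_1 = 30. HB_3(30) = 3^3 + 3. Bump = 260. G_2 = 259.
G_2 = 259. HB_4(259) = 4^4 + 3. Bump = 3128. G_3 = 3127.
G_3 = 3127. HB_5(3127) = 5^5 + 2. Bump = 46658. G_4 = 46657.
G_4 = 46657. HB_6(46657) = 6^6 + 1. Bump = 823544. G_5 = 823543.
G_5 = 823543. HB_7(823543) = 7^7. Bump = 16777216. G_6 = 16777215.
G_6 = 16777215. HB_8(16777215) = 7·8^7 + 7·8^6 + 7·8^5 + 7·8^4 + 7·8^3 + 7·8^2 + 7·8 + 7. Bump = 37665880. G_7 = 37665879.
G_7 = 37665879. HB_9(37665879) = 7·9^7 + 7·9^6 + 7·9^5 + 7·9^4 + 7·9^3 + 7·9^2 + 7·9 + 6. Bump = 77777776. G_8 = 77777775.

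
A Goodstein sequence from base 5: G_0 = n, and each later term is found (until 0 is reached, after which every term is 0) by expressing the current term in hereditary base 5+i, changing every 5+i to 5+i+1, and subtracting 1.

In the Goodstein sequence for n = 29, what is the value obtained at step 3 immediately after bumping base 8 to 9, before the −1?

82

29 —HB5→ 5^2 + 4 —bump→ 6^2 + 4 = 40 —(−1)→ 39
39 —HB6→ 6^2 + 3 —bump→ 7^2 + 3 = 52 —(−1)→ 51
51 —HB7→ 7^2 + 2 —bump→ 8^2 + 2 = 66 —(−1)→ 65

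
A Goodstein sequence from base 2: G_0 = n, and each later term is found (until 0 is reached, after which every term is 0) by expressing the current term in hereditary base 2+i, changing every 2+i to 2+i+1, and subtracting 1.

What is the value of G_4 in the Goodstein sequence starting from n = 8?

G_0=8  [base 2] 2^(2 + 1)  →[2↦3]→  3^(3 + 1) = 81  −1 ⇒ G_1=80
G_1=80  [base 3] 2·3^3 + 2·3^2 + 2·3 + 2  →[3↦4]→  2·4^4 + 2·4^2 + 2·4 + 2 = 554  −1 ⇒ G_2=553
G_2=553  [base 4] 2·4^4 + 2·4^2 + 2·4 + 1  →[4↦5]→  2·5^5 + 2·5^2 + 2·5 + 1 = 6311  −1 ⇒ G_3=6310
G_3=6310  [base 5] 2·5^5 + 2·5^2 + 2·5  →[5↦6]→  2·6^6 + 2·6^2 + 2·6 = 93396  −1 ⇒ G_4=93395

93395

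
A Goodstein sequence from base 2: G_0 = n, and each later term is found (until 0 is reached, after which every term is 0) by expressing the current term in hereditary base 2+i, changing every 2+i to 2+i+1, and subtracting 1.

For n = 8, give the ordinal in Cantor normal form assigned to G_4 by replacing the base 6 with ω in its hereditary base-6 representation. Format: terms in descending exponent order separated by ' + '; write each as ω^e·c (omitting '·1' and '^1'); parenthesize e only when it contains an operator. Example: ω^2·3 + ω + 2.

step 0: 8 = 2^(2 + 1); sub 3 for 2: 3^(3 + 1); = 81; G_1 = 81−1 = 80
step 1: 80 = 2·3^3 + 2·3^2 + 2·3 + 2; sub 4 for 3: 2·4^4 + 2·4^2 + 2·4 + 2; = 554; G_2 = 554−1 = 553
step 2: 553 = 2·4^4 + 2·4^2 + 2·4 + 1; sub 5 for 4: 2·5^5 + 2·5^2 + 2·5 + 1; = 6311; G_3 = 6311−1 = 6310
step 3: 6310 = 2·5^5 + 2·5^2 + 2·5; sub 6 for 5: 2·6^6 + 2·6^2 + 2·6; = 93396; G_4 = 93396−1 = 93395
step 4: 93395 = 2·6^6 + 2·6^2 + 6 + 5; sub 7 for 6: 2·7^7 + 2·7^2 + 7 + 5; = 1647196; G_5 = 1647196−1 = 1647195

ω^ω·2 + ω^2·2 + ω + 5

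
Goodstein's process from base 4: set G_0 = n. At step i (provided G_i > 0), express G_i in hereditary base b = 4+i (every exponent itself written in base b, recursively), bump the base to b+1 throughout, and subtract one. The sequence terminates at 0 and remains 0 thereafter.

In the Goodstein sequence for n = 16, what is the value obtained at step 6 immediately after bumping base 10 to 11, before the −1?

42

G_0 = 16. HB_4(16) = 4^2. Bump = 25. G_1 = 24.
G_1 = 24. HB_5(24) = 4·5 + 4. Bump = 28. G_2 = 27.
G_2 = 27. HB_6(27) = 4·6 + 3. Bump = 31. G_3 = 30.
G_3 = 30. HB_7(30) = 4·7 + 2. Bump = 34. G_4 = 33.
G_4 = 33. HB_8(33) = 4·8 + 1. Bump = 37. G_5 = 36.
G_5 = 36. HB_9(36) = 4·9. Bump = 40. G_6 = 39.
G_6 = 39. HB_10(39) = 3·10 + 9. Bump = 42. G_7 = 41.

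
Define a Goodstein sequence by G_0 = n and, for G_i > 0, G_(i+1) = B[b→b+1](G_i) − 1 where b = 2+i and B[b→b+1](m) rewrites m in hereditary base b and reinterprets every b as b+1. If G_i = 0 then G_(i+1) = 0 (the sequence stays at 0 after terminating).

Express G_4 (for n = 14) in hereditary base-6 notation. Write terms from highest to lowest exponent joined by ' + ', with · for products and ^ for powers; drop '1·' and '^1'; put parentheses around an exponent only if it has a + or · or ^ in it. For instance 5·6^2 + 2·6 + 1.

i=0: 14 = 2^(2 + 1) + 2^2 + 2 (b=2); 2→3: 3^(3 + 1) + 3^3 + 3 = 111; 111−1 = 110
i=1: 110 = 3^(3 + 1) + 3^3 + 2 (b=3); 3→4: 4^(4 + 1) + 4^4 + 2 = 1282; 1282−1 = 1281
i=2: 1281 = 4^(4 + 1) + 4^4 + 1 (b=4); 4→5: 5^(5 + 1) + 5^5 + 1 = 18751; 18751−1 = 18750
i=3: 18750 = 5^(5 + 1) + 5^5 (b=5); 5→6: 6^(6 + 1) + 6^6 = 326592; 326592−1 = 326591
i=4: 326591 = 6^(6 + 1) + 5·6^5 + 5·6^4 + 5·6^3 + 5·6^2 + 5·6 + 5 (b=6); 6→7: 7^(7 + 1) + 5·7^5 + 5·7^4 + 5·7^3 + 5·7^2 + 5·7 + 5 = 5862841; 5862841−1 = 5862840

6^(6 + 1) + 5·6^5 + 5·6^4 + 5·6^3 + 5·6^2 + 5·6 + 5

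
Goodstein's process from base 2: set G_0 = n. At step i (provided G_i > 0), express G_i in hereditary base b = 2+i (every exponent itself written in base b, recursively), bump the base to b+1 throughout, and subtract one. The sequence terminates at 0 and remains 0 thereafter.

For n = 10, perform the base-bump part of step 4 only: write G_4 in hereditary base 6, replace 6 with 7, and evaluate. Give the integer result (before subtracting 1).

G_0=10  [base 2] 2^(2 + 1) + 2  →[2↦3]→  3^(3 + 1) + 3 = 84  −1 ⇒ G_1=83
G_1=83  [base 3] 3^(3 + 1) + 2  →[3↦4]→  4^(4 + 1) + 2 = 1026  −1 ⇒ G_2=1025
G_2=1025  [base 4] 4^(4 + 1) + 1  →[4↦5]→  5^(5 + 1) + 1 = 15626  −1 ⇒ G_3=15625
G_3=15625  [base 5] 5^(5 + 1)  →[5↦6]→  6^(6 + 1) = 279936  −1 ⇒ G_4=279935
G_4=279935  [base 6] 5·6^6 + 5·6^5 + 5·6^4 + 5·6^3 + 5·6^2 + 5·6 + 5  →[6↦7]→  5·7^7 + 5·7^5 + 5·7^4 + 5·7^3 + 5·7^2 + 5·7 + 5 = 4215755  −1 ⇒ G_5=4215754

4215755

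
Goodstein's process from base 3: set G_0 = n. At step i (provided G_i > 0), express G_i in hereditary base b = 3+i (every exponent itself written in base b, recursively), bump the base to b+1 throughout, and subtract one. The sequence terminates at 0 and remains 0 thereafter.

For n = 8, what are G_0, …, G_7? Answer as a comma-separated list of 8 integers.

8, 9, 10, 11, 11, 11, 11, 11

i=0: 8 = 2·3 + 2 (b=3); 3→4: 2·4 + 2 = 10; 10−1 = 9
i=1: 9 = 2·4 + 1 (b=4); 4→5: 2·5 + 1 = 11; 11−1 = 10
i=2: 10 = 2·5 (b=5); 5→6: 2·6 = 12; 12−1 = 11
i=3: 11 = 6 + 5 (b=6); 6→7: 7 + 5 = 12; 12−1 = 11
i=4: 11 = 7 + 4 (b=7); 7→8: 8 + 4 = 12; 12−1 = 11
i=5: 11 = 8 + 3 (b=8); 8→9: 9 + 3 = 12; 12−1 = 11
i=6: 11 = 9 + 2 (b=9); 9→10: 10 + 2 = 12; 12−1 = 11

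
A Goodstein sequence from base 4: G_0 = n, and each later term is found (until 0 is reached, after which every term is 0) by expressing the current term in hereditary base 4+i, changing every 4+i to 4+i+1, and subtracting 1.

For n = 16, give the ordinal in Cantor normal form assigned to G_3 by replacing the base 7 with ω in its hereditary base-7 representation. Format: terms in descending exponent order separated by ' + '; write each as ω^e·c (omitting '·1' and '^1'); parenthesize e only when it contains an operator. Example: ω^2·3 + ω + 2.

base 4: 16 = 4^2; at 5: 5^2 = 25; next = 24
base 5: 24 = 4·5 + 4; at 6: 4·6 + 4 = 28; next = 27
base 6: 27 = 4·6 + 3; at 7: 4·7 + 3 = 31; next = 30
base 7: 30 = 4·7 + 2; at 8: 4·8 + 2 = 34; next = 33

ω·4 + 2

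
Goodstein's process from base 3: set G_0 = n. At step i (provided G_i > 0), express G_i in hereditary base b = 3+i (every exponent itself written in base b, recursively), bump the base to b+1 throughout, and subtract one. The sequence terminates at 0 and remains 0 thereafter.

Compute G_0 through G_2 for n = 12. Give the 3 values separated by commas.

12, 19, 27

G_0=12  [base 3] 3^2 + 3  →[3↦4]→  4^2 + 4 = 20  −1 ⇒ G_1=19
G_1=19  [base 4] 4^2 + 3  →[4↦5]→  5^2 + 3 = 28  −1 ⇒ G_2=27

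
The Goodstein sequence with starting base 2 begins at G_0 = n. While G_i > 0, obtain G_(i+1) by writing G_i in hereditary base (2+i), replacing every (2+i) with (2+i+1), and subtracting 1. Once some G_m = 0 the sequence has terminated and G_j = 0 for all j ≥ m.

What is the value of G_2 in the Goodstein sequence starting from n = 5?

G_0=5  [base 2] 2^2 + 1  →[2↦3]→  3^3 + 1 = 28  −1 ⇒ G_1=27
G_1=27  [base 3] 3^3  →[3↦4]→  4^4 = 256  −1 ⇒ G_2=255

255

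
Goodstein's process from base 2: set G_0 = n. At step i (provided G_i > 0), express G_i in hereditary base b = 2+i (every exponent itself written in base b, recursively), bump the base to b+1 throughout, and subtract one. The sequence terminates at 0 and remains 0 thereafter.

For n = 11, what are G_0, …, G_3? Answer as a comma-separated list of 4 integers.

11, 84, 1027, 15627

G_0=11  [base 2] 2^(2 + 1) + 2 + 1  →[2↦3]→  3^(3 + 1) + 3 + 1 = 85  −1 ⇒ G_1=84
G_1=84  [base 3] 3^(3 + 1) + 3  →[3↦4]→  4^(4 + 1) + 4 = 1028  −1 ⇒ G_2=1027
G_2=1027  [base 4] 4^(4 + 1) + 3  →[4↦5]→  5^(5 + 1) + 3 = 15628  −1 ⇒ G_3=15627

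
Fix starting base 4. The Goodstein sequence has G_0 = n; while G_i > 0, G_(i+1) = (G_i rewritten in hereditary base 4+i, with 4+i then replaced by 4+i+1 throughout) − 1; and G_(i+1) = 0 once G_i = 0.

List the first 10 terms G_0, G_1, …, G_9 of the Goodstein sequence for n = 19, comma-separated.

base 4: 19 = 4^2 + 3; at 5: 5^2 + 3 = 28; next = 27
base 5: 27 = 5^2 + 2; at 6: 6^2 + 2 = 38; next = 37
base 6: 37 = 6^2 + 1; at 7: 7^2 + 1 = 50; next = 49
base 7: 49 = 7^2; at 8: 8^2 = 64; next = 63
base 8: 63 = 7·8 + 7; at 9: 7·9 + 7 = 70; next = 69
base 9: 69 = 7·9 + 6; at 10: 7·10 + 6 = 76; next = 75
base 10: 75 = 7·10 + 5; at 11: 7·11 + 5 = 82; next = 81
base 11: 81 = 7·11 + 4; at 12: 7·12 + 4 = 88; next = 87
base 12: 87 = 7·12 + 3; at 13: 7·13 + 3 = 94; next = 93

19, 27, 37, 49, 63, 69, 75, 81, 87, 93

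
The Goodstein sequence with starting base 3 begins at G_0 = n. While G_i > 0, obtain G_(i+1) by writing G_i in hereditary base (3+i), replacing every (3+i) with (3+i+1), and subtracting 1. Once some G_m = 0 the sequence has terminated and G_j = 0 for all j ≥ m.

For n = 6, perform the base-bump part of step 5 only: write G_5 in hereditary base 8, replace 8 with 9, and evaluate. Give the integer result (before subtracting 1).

G_0 = 6. HB_3(6) = 2·3. Bump = 8. G_1 = 7.
G_1 = 7. HB_4(7) = 4 + 3. Bump = 8. G_2 = 7.
G_2 = 7. HB_5(7) = 5 + 2. Bump = 8. G_3 = 7.
G_3 = 7. HB_6(7) = 6 + 1. Bump = 8. G_4 = 7.
G_4 = 7. HB_7(7) = 7. Bump = 8. G_5 = 7.
G_5 = 7. HB_8(7) = 7. Bump = 7. G_6 = 6.

7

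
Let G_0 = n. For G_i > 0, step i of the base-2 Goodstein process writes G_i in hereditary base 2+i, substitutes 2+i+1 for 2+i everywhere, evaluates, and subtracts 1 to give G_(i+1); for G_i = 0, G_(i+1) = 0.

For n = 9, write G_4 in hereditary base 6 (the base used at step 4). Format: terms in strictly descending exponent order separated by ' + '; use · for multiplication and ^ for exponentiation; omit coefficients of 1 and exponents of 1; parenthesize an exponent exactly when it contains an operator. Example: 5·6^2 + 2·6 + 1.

step 0: 9 = 2^(2 + 1) + 1; sub 3 for 2: 3^(3 + 1) + 1; = 82; G_1 = 82−1 = 81
step 1: 81 = 3^(3 + 1); sub 4 for 3: 4^(4 + 1); = 1024; G_2 = 1024−1 = 1023
step 2: 1023 = 3·4^4 + 3·4^3 + 3·4^2 + 3·4 + 3; sub 5 for 4: 3·5^5 + 3·5^3 + 3·5^2 + 3·5 + 3; = 9843; G_3 = 9843−1 = 9842
step 3: 9842 = 3·5^5 + 3·5^3 + 3·5^2 + 3·5 + 2; sub 6 for 5: 3·6^6 + 3·6^3 + 3·6^2 + 3·6 + 2; = 140744; G_4 = 140744−1 = 140743
step 4: 140743 = 3·6^6 + 3·6^3 + 3·6^2 + 3·6 + 1; sub 7 for 6: 3·7^7 + 3·7^3 + 3·7^2 + 3·7 + 1; = 2471827; G_5 = 2471827−1 = 2471826

3·6^6 + 3·6^3 + 3·6^2 + 3·6 + 1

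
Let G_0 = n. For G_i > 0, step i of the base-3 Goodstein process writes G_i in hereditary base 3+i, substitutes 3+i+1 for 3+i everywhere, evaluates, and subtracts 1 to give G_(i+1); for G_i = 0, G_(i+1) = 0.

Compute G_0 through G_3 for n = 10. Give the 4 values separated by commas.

10, 16, 24, 27

G_0=10  [base 3] 3^2 + 1  →[3↦4]→  4^2 + 1 = 17  −1 ⇒ G_1=16
G_1=16  [base 4] 4^2  →[4↦5]→  5^2 = 25  −1 ⇒ G_2=24
G_2=24  [base 5] 4·5 + 4  →[5↦6]→  4·6 + 4 = 28  −1 ⇒ G_3=27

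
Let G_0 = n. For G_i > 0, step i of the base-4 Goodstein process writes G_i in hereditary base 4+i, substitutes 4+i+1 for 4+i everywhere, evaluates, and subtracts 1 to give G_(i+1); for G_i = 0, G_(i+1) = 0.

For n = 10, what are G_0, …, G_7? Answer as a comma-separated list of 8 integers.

10, 11, 12, 13, 13, 13, 13, 13

10 —HB4→ 2·4 + 2 —bump→ 2·5 + 2 = 12 —(−1)→ 11
11 —HB5→ 2·5 + 1 —bump→ 2·6 + 1 = 13 —(−1)→ 12
12 —HB6→ 2·6 —bump→ 2·7 = 14 —(−1)→ 13
13 —HB7→ 7 + 6 —bump→ 8 + 6 = 14 —(−1)→ 13
13 —HB8→ 8 + 5 —bump→ 9 + 5 = 14 —(−1)→ 13
13 —HB9→ 9 + 4 —bump→ 10 + 4 = 14 —(−1)→ 13
13 —HB10→ 10 + 3 —bump→ 11 + 3 = 14 —(−1)→ 13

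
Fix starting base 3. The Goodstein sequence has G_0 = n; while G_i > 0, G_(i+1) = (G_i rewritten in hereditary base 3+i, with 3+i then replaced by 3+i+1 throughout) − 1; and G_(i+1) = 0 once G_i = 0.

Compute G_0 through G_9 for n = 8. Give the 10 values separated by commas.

8, 9, 10, 11, 11, 11, 11, 11, 11, 11

(0) 8|_3 = 2·3 + 2 ↦ 2·4 + 2|_4 = 10 ⇒ 9
(1) 9|_4 = 2·4 + 1 ↦ 2·5 + 1|_5 = 11 ⇒ 10
(2) 10|_5 = 2·5 ↦ 2·6|_6 = 12 ⇒ 11
(3) 11|_6 = 6 + 5 ↦ 7 + 5|_7 = 12 ⇒ 11
(4) 11|_7 = 7 + 4 ↦ 8 + 4|_8 = 12 ⇒ 11
(5) 11|_8 = 8 + 3 ↦ 9 + 3|_9 = 12 ⇒ 11
(6) 11|_9 = 9 + 2 ↦ 10 + 2|_10 = 12 ⇒ 11
(7) 11|_10 = 10 + 1 ↦ 11 + 1|_11 = 12 ⇒ 11
(8) 11|_11 = 11 ↦ 12|_12 = 12 ⇒ 11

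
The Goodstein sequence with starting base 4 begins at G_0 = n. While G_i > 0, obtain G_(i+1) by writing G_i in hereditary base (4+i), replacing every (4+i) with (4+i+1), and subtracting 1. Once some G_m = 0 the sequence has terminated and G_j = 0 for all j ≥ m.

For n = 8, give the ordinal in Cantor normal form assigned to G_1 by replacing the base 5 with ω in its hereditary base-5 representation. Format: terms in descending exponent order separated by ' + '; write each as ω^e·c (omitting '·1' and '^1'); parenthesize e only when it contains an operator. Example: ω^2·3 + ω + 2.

ω + 4

i=0: 8 = 2·4 (b=4); 4→5: 2·5 = 10; 10−1 = 9
i=1: 9 = 5 + 4 (b=5); 5→6: 6 + 4 = 10; 10−1 = 9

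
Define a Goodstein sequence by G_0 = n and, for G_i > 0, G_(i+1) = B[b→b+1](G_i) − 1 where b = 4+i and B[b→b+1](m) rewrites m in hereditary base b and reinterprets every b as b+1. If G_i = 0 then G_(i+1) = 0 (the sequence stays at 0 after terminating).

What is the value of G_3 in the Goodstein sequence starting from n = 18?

i=0: 18 = 4^2 + 2 (b=4); 4→5: 5^2 + 2 = 27; 27−1 = 26
i=1: 26 = 5^2 + 1 (b=5); 5→6: 6^2 + 1 = 37; 37−1 = 36
i=2: 36 = 6^2 (b=6); 6→7: 7^2 = 49; 49−1 = 48
i=3: 48 = 6·7 + 6 (b=7); 7→8: 6·8 + 6 = 54; 54−1 = 53

48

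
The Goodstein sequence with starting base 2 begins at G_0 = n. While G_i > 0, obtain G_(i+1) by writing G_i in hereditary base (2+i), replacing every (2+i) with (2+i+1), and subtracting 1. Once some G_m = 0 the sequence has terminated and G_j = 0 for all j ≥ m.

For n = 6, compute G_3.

i=0: 6 = 2^2 + 2 (b=2); 2→3: 3^3 + 3 = 30; 30−1 = 29
i=1: 29 = 3^3 + 2 (b=3); 3→4: 4^4 + 2 = 258; 258−1 = 257
i=2: 257 = 4^4 + 1 (b=4); 4→5: 5^5 + 1 = 3126; 3126−1 = 3125

3125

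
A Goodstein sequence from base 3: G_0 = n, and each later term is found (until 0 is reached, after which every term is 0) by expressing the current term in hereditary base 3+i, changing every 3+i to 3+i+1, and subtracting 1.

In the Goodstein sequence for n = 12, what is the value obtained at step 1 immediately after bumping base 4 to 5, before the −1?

28

G_0 = 12. HB_3(12) = 3^2 + 3. Bump = 20. G_1 = 19.
G_1 = 19. HB_4(19) = 4^2 + 3. Bump = 28. G_2 = 27.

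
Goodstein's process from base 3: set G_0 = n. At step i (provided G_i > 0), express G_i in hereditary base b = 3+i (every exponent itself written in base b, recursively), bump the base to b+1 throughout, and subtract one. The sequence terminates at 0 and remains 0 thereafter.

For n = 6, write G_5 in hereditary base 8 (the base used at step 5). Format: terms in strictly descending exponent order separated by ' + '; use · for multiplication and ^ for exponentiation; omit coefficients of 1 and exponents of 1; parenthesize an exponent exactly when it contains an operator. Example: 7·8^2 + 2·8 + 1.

(0) 6|_3 = 2·3 ↦ 2·4|_4 = 8 ⇒ 7
(1) 7|_4 = 4 + 3 ↦ 5 + 3|_5 = 8 ⇒ 7
(2) 7|_5 = 5 + 2 ↦ 6 + 2|_6 = 8 ⇒ 7
(3) 7|_6 = 6 + 1 ↦ 7 + 1|_7 = 8 ⇒ 7
(4) 7|_7 = 7 ↦ 8|_8 = 8 ⇒ 7

7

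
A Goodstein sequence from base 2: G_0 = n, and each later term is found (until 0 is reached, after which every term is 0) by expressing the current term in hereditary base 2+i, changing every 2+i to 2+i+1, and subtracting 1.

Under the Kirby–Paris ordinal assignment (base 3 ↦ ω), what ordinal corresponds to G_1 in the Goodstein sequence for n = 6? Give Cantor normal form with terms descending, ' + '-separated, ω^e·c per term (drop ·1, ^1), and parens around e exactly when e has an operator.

6 —HB2→ 2^2 + 2 —bump→ 3^3 + 3 = 30 —(−1)→ 29
29 —HB3→ 3^3 + 2 —bump→ 4^4 + 2 = 258 —(−1)→ 257

ω^ω + 2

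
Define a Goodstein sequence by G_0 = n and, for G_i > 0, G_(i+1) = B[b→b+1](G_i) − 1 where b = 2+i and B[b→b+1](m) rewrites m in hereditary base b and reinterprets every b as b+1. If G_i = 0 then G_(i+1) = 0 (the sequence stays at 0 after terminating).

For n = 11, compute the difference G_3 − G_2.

base 2: 11 = 2^(2 + 1) + 2 + 1; at 3: 3^(3 + 1) + 3 + 1 = 85; next = 84
base 3: 84 = 3^(3 + 1) + 3; at 4: 4^(4 + 1) + 4 = 1028; next = 1027
base 4: 1027 = 4^(4 + 1) + 3; at 5: 5^(5 + 1) + 3 = 15628; next = 15627

14600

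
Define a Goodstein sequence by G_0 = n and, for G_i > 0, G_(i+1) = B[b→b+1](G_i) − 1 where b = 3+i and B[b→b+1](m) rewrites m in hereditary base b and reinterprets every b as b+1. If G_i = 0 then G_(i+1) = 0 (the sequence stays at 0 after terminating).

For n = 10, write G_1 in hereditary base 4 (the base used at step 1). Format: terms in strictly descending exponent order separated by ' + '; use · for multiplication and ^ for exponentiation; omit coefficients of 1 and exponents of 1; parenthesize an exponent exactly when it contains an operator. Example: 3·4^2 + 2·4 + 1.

G_0 = 10. HB_3(10) = 3^2 + 1. Bump = 17. G_1 = 16.
G_1 = 16. HB_4(16) = 4^2. Bump = 25. G_2 = 24.

4^2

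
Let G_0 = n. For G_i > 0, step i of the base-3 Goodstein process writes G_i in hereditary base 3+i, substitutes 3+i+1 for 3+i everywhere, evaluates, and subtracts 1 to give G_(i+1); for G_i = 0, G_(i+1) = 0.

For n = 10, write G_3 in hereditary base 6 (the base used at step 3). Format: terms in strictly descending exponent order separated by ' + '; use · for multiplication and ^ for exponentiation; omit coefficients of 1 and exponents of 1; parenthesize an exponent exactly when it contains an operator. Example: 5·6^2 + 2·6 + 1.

(0) 10|_3 = 3^2 + 1 ↦ 4^2 + 1|_4 = 17 ⇒ 16
(1) 16|_4 = 4^2 ↦ 5^2|_5 = 25 ⇒ 24
(2) 24|_5 = 4·5 + 4 ↦ 4·6 + 4|_6 = 28 ⇒ 27
(3) 27|_6 = 4·6 + 3 ↦ 4·7 + 3|_7 = 31 ⇒ 30

4·6 + 3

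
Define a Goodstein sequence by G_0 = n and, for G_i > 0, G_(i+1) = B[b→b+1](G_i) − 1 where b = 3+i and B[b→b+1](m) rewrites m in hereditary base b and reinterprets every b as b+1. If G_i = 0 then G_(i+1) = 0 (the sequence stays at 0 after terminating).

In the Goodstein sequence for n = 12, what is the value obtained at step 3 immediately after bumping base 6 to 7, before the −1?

50

G_0 = 12. HB_3(12) = 3^2 + 3. Bump = 20. G_1 = 19.
G_1 = 19. HB_4(19) = 4^2 + 3. Bump = 28. G_2 = 27.
G_2 = 27. HB_5(27) = 5^2 + 2. Bump = 38. G_3 = 37.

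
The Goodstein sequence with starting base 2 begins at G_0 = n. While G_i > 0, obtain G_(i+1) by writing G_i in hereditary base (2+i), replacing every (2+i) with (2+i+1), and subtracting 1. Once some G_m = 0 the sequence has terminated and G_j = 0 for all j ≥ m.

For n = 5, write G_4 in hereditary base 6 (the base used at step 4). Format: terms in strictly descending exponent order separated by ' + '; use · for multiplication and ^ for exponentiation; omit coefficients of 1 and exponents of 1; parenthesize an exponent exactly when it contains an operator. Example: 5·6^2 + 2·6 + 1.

3·6^3 + 3·6^2 + 3·6 + 1

(0) 5|_2 = 2^2 + 1 ↦ 3^3 + 1|_3 = 28 ⇒ 27
(1) 27|_3 = 3^3 ↦ 4^4|_4 = 256 ⇒ 255
(2) 255|_4 = 3·4^3 + 3·4^2 + 3·4 + 3 ↦ 3·5^3 + 3·5^2 + 3·5 + 3|_5 = 468 ⇒ 467
(3) 467|_5 = 3·5^3 + 3·5^2 + 3·5 + 2 ↦ 3·6^3 + 3·6^2 + 3·6 + 2|_6 = 776 ⇒ 775
(4) 775|_6 = 3·6^3 + 3·6^2 + 3·6 + 1 ↦ 3·7^3 + 3·7^2 + 3·7 + 1|_7 = 1198 ⇒ 1197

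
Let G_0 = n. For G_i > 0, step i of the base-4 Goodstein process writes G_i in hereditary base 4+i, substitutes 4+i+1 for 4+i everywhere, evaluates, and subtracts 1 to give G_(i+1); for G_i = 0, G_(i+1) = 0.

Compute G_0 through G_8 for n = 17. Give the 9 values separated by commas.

17, 25, 35, 39, 43, 47, 51, 55, 59

base 4: 17 = 4^2 + 1; at 5: 5^2 + 1 = 26; next = 25
base 5: 25 = 5^2; at 6: 6^2 = 36; next = 35
base 6: 35 = 5·6 + 5; at 7: 5·7 + 5 = 40; next = 39
base 7: 39 = 5·7 + 4; at 8: 5·8 + 4 = 44; next = 43
base 8: 43 = 5·8 + 3; at 9: 5·9 + 3 = 48; next = 47
base 9: 47 = 5·9 + 2; at 10: 5·10 + 2 = 52; next = 51
base 10: 51 = 5·10 + 1; at 11: 5·11 + 1 = 56; next = 55
base 11: 55 = 5·11; at 12: 5·12 = 60; next = 59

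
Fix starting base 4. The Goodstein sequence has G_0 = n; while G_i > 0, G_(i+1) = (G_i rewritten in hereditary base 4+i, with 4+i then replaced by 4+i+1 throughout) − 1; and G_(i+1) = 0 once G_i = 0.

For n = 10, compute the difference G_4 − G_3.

(0) 10|_4 = 2·4 + 2 ↦ 2·5 + 2|_5 = 12 ⇒ 11
(1) 11|_5 = 2·5 + 1 ↦ 2·6 + 1|_6 = 13 ⇒ 12
(2) 12|_6 = 2·6 ↦ 2·7|_7 = 14 ⇒ 13
(3) 13|_7 = 7 + 6 ↦ 8 + 6|_8 = 14 ⇒ 13

0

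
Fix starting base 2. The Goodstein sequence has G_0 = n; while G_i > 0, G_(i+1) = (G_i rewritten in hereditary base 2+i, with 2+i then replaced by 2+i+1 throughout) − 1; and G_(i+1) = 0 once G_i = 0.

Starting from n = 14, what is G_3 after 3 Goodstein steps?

i=0: 14 = 2^(2 + 1) + 2^2 + 2 (b=2); 2→3: 3^(3 + 1) + 3^3 + 3 = 111; 111−1 = 110
i=1: 110 = 3^(3 + 1) + 3^3 + 2 (b=3); 3→4: 4^(4 + 1) + 4^4 + 2 = 1282; 1282−1 = 1281
i=2: 1281 = 4^(4 + 1) + 4^4 + 1 (b=4); 4→5: 5^(5 + 1) + 5^5 + 1 = 18751; 18751−1 = 18750
i=3: 18750 = 5^(5 + 1) + 5^5 (b=5); 5→6: 6^(6 + 1) + 6^6 = 326592; 326592−1 = 326591

18750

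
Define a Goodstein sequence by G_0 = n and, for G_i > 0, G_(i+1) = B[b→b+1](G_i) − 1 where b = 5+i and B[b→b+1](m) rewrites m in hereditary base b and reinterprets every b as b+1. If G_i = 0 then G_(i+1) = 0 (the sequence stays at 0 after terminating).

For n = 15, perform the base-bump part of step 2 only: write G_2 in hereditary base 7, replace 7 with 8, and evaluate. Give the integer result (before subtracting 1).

20

base 5: 15 = 3·5; at 6: 3·6 = 18; next = 17
base 6: 17 = 2·6 + 5; at 7: 2·7 + 5 = 19; next = 18
base 7: 18 = 2·7 + 4; at 8: 2·8 + 4 = 20; next = 19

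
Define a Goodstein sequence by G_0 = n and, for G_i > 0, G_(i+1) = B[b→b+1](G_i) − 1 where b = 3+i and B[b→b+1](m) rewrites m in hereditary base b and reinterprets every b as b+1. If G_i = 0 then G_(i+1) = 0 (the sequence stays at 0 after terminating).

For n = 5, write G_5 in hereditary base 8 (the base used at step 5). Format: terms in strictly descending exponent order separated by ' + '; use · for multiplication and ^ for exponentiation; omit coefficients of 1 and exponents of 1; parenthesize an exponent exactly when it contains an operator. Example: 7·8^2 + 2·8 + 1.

3

(0) 5|_3 = 3 + 2 ↦ 4 + 2|_4 = 6 ⇒ 5
(1) 5|_4 = 4 + 1 ↦ 5 + 1|_5 = 6 ⇒ 5
(2) 5|_5 = 5 ↦ 6|_6 = 6 ⇒ 5
(3) 5|_6 = 5 ↦ 5|_7 = 5 ⇒ 4
(4) 4|_7 = 4 ↦ 4|_8 = 4 ⇒ 3
(5) 3|_8 = 3 ↦ 3|_9 = 3 ⇒ 2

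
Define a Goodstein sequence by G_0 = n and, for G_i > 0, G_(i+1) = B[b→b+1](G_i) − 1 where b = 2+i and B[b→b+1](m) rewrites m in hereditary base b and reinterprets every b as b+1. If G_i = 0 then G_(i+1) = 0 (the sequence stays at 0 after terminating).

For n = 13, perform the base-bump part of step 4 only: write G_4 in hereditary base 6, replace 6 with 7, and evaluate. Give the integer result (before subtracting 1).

13 —HB2→ 2^(2 + 1) + 2^2 + 1 —bump→ 3^(3 + 1) + 3^3 + 1 = 109 —(−1)→ 108
108 —HB3→ 3^(3 + 1) + 3^3 —bump→ 4^(4 + 1) + 4^4 = 1280 —(−1)→ 1279
1279 —HB4→ 4^(4 + 1) + 3·4^3 + 3·4^2 + 3·4 + 3 —bump→ 5^(5 + 1) + 3·5^3 + 3·5^2 + 3·5 + 3 = 16093 —(−1)→ 16092
16092 —HB5→ 5^(5 + 1) + 3·5^3 + 3·5^2 + 3·5 + 2 —bump→ 6^(6 + 1) + 3·6^3 + 3·6^2 + 3·6 + 2 = 280712 —(−1)→ 280711
280711 —HB6→ 6^(6 + 1) + 3·6^3 + 3·6^2 + 3·6 + 1 —bump→ 7^(7 + 1) + 3·7^3 + 3·7^2 + 3·7 + 1 = 5765999 —(−1)→ 5765998

5765999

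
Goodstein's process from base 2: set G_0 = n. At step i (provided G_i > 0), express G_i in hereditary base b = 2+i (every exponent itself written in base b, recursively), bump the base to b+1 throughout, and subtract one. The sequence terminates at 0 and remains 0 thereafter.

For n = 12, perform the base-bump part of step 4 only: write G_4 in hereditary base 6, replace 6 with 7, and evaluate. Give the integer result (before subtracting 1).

5764911

[0] 12 ≡ 2^(2 + 1) + 2^2 (base 2). Lift 3: 108. −1: 107.
[1] 107 ≡ 3^(3 + 1) + 2·3^2 + 2·3 + 2 (base 3). Lift 4: 1066. −1: 1065.
[2] 1065 ≡ 4^(4 + 1) + 2·4^2 + 2·4 + 1 (base 4). Lift 5: 15686. −1: 15685.
[3] 15685 ≡ 5^(5 + 1) + 2·5^2 + 2·5 (base 5). Lift 6: 280020. −1: 280019.
[4] 280019 ≡ 6^(6 + 1) + 2·6^2 + 6 + 5 (base 6). Lift 7: 5764911. −1: 5764910.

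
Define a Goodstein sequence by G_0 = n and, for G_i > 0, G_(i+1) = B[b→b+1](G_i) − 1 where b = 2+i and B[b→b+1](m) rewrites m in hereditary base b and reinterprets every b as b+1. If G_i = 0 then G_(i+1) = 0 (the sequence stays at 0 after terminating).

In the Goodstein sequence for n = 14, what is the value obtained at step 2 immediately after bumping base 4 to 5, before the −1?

[0] 14 ≡ 2^(2 + 1) + 2^2 + 2 (base 2). Lift 3: 111. −1: 110.
[1] 110 ≡ 3^(3 + 1) + 3^3 + 2 (base 3). Lift 4: 1282. −1: 1281.
[2] 1281 ≡ 4^(4 + 1) + 4^4 + 1 (base 4). Lift 5: 18751. −1: 18750.

18751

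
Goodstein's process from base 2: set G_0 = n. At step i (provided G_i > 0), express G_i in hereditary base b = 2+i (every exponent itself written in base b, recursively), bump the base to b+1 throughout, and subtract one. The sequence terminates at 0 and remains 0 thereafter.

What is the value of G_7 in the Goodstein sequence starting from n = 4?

i=0: 4 = 2^2 (b=2); 2→3: 3^3 = 27; 27−1 = 26
i=1: 26 = 2·3^2 + 2·3 + 2 (b=3); 3→4: 2·4^2 + 2·4 + 2 = 42; 42−1 = 41
i=2: 41 = 2·4^2 + 2·4 + 1 (b=4); 4→5: 2·5^2 + 2·5 + 1 = 61; 61−1 = 60
i=3: 60 = 2·5^2 + 2·5 (b=5); 5→6: 2·6^2 + 2·6 = 84; 84−1 = 83
i=4: 83 = 2·6^2 + 6 + 5 (b=6); 6→7: 2·7^2 + 7 + 5 = 110; 110−1 = 109
i=5: 109 = 2·7^2 + 7 + 4 (b=7); 7→8: 2·8^2 + 8 + 4 = 140; 140−1 = 139
i=6: 139 = 2·8^2 + 8 + 3 (b=8); 8→9: 2·9^2 + 9 + 3 = 174; 174−1 = 173
i=7: 173 = 2·9^2 + 9 + 2 (b=9); 9→10: 2·10^2 + 10 + 2 = 212; 212−1 = 211

173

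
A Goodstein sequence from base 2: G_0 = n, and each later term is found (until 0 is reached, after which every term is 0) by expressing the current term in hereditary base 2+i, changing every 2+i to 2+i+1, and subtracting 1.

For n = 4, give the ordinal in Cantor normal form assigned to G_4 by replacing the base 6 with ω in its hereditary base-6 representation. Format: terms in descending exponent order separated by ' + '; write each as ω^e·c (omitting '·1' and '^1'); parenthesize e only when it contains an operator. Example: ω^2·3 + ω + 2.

i=0: 4 = 2^2 (b=2); 2→3: 3^3 = 27; 27−1 = 26
i=1: 26 = 2·3^2 + 2·3 + 2 (b=3); 3→4: 2·4^2 + 2·4 + 2 = 42; 42−1 = 41
i=2: 41 = 2·4^2 + 2·4 + 1 (b=4); 4→5: 2·5^2 + 2·5 + 1 = 61; 61−1 = 60
i=3: 60 = 2·5^2 + 2·5 (b=5); 5→6: 2·6^2 + 2·6 = 84; 84−1 = 83
i=4: 83 = 2·6^2 + 6 + 5 (b=6); 6→7: 2·7^2 + 7 + 5 = 110; 110−1 = 109

ω^2·2 + ω + 5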